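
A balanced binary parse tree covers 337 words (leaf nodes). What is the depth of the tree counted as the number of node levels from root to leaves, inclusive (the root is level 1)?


In a balanced binary tree with n leaves the deepest leaf is ceil(log2(n)) edges below the root,
so counting node levels inclusive of root and leaves gives ceil(log2(n)) + 1 levels.
log2(337) = 8.3966
ceil(8.3966) = 9
levels = 9 + 1 = 10

10


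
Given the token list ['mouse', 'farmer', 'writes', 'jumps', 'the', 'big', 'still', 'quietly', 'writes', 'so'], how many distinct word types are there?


Listing all tokens and tracking unique types:
  Token 1: 'mouse' -> NEW (unique so far: 1)
  Token 2: 'farmer' -> NEW (unique so far: 2)
  Token 3: 'writes' -> NEW (unique so far: 3)
  Token 4: 'jumps' -> NEW (unique so far: 4)
  Token 5: 'the' -> NEW (unique so far: 5)
  Token 6: 'big' -> NEW (unique so far: 6)
  Token 7: 'still' -> NEW (unique so far: 7)
  Token 8: 'quietly' -> NEW (unique so far: 8)
  Token 9: 'writes' -> duplicate (unique so far: 8)
  Token 10: 'so' -> NEW (unique so far: 9)
Unique types: ('big', 'farmer', 'jumps', 'mouse', 'quietly', 'so', 'still', 'the', 'writes')
Vocabulary size: 9

9


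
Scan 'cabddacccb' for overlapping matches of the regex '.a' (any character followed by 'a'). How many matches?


Pattern: .a means any character followed by 'a'.
Scanning 'cabddacccb' position-by-position:
  Pos 0: window 'ca' -> MATCH
  Pos 1: window 'ab' -> no
  Pos 2: window 'bd' -> no
  Pos 3: window 'dd' -> no
  Pos 4: window 'da' -> MATCH
  Pos 5: window 'ac' -> no
  Pos 6: window 'cc' -> no
  Pos 7: window 'cc' -> no
  Pos 8: window 'cb' -> no
  Pos 9: window 'b' -> no
Total matches: 2

2


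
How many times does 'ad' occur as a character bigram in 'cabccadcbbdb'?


Scanning 'cabccadcbbdb' for bigram 'ad':
  Position 0: 'ca' -> no
  Position 1: 'ab' -> no
  Position 2: 'bc' -> no
  Position 3: 'cc' -> no
  Position 4: 'ca' -> no
  Position 5: 'ad' -> MATCH
  Position 6: 'dc' -> no
  Position 7: 'cb' -> no
  Position 8: 'bb' -> no
  Position 9: 'bd' -> no
  Position 10: 'db' -> no
Total matches: 1

1


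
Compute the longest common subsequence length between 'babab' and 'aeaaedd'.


DP table for LCS of 'babab' and 'aeaaedd':
       a  e  a  a  e  d  d
    0  0  0  0  0  0  0  0
  b 0  0  0  0  0  0  0  0
  a 0  1  1  1  1  1  1  1
  b 0  1  1  1  1  1  1  1
  a 0  1  1  2  2  2  2  2
  b 0  1  1  2  2  2  2  2
LCS: 'aa'
LCS length = 2

2


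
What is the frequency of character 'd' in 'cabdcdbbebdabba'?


Scanning 'cabdcdbbebdabba' for 'd':
  Position 3: 'd' -> MATCH (count: 1)
  Position 5: 'd' -> MATCH (count: 2)
  Position 10: 'd' -> MATCH (count: 3)
Total occurrences of 'd': 3

3


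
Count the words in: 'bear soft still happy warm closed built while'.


Counting words by splitting on spaces:
  Word 1: 'bear'
  Word 2: 'soft'
  Word 3: 'still'
  Word 4: 'happy'
  Word 5: 'warm'
  Word 6: 'closed'
  Word 7: 'built'
  Word 8: 'while'
Total words: 8

8


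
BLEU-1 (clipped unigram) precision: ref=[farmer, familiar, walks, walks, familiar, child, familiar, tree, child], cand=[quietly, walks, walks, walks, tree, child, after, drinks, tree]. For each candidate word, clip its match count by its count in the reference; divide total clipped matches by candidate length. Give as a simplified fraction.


Reference word counts: {'child': 2, 'familiar': 3, 'farmer': 1, 'tree': 1, 'walks': 2}
Checking each candidate word (with clipping):
  'quietly' -> not in reference -> no match (matches: 0)
  'walks' -> in reference (ref count 2, used 1/2) -> match (matches: 1)
  'walks' -> in reference (ref count 2, used 2/2) -> match (matches: 2)
  'walks' -> ref count 2 already used up (2/2) -> clipped, no match (matches: 2)
  'tree' -> in reference (ref count 1, used 1/1) -> match (matches: 3)
  'child' -> in reference (ref count 2, used 1/2) -> match (matches: 4)
  'after' -> not in reference -> no match (matches: 4)
  'drinks' -> not in reference -> no match (matches: 4)
  'tree' -> ref count 1 already used up (1/1) -> clipped, no match (matches: 4)
Clipped matches: 4, Candidate length: 9
Precision = 4/9

4/9


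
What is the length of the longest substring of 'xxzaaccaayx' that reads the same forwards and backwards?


Scanning 'xxzaaccaayx' for palindromic substrings.
Substring at positions 3-8: 'aaccaa'.
Check: reverse('aaccaa') = 'aaccaa' -> palindrome confirmed.
Neighbouring characters ('z' / 'y') break symmetry, so it cannot extend further.
No longer palindromic substring exists; longest length = 6

6


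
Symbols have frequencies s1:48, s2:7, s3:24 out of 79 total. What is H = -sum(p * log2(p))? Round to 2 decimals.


Computing entropy H = -sum(p_i * log2(p_i)):
  s1: p = 48/79 = 0.6076, -p*log2(p) = 0.4368
  s2: p = 7/79 = 0.0886, -p*log2(p) = 0.3098
  s3: p = 24/79 = 0.3038, -p*log2(p) = 0.5222
H = sum of terms = 1.2688
Rounded to 2 decimals: 1.27

1.27


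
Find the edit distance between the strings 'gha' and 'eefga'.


Building DP table for s1='gha' (len 3) and s2='eefga' (len 5):
       e  e  f  g  a
    0  1  2  3  4  5
  g 1  1  2  3  3  4
  h 2  2  2  3  4  4
  a 3  3  3  3  4  4
Edit distance = dp[3][5] = 4

4


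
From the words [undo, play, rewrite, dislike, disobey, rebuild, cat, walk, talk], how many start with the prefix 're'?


Checking each word for prefix 're':
  'undo' -> no (count: 0)
  'play' -> no (count: 0)
  'rewrite' -> YES, starts with 're' (count: 1)
  'dislike' -> no (count: 1)
  'disobey' -> no (count: 1)
  'rebuild' -> YES, starts with 're' (count: 2)
  'cat' -> no (count: 2)
  'walk' -> no (count: 2)
  'talk' -> no (count: 2)
Total with prefix 're': 2

2


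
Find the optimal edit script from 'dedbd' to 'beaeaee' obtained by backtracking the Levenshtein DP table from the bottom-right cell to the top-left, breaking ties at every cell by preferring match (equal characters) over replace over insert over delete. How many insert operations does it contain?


Edit distance = 6. Backtracking from cell (5, 7) with preference match > replace > insert > delete,
then listing the resulting alignment 'dedbd' -> 'beaeaee' left to right:
  Step 1: insert 'b' [insertion #1]
  Step 2: insert 'e' [insertion #2]
  Step 3: replace d->a
  Step 4: keep 'e'
  Step 5: replace d->a
  Step 6: replace b->e
  Step 7: replace d->e
Total insertions: 2

2


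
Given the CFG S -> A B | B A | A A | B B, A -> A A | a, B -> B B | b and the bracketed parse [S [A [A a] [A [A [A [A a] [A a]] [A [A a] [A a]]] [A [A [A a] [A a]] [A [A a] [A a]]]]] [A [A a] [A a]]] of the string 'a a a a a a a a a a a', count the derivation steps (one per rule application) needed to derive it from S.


Every bracketed nonterminal node [X ...] in the tree is produced by exactly one rule application.
Reading the tree off as a leftmost derivation:
  Step 1: S  =>  A A   (applied S -> A A)
  Step 2: A A  =>  A A A   (applied A -> A A)
  Step 3: A A A  =>  a A A   (applied A -> a)
  Step 4: a A A  =>  a A A A   (applied A -> A A)
  Step 5: a A A A  =>  a A A A A   (applied A -> A A)
  Step 6: a A A A A  =>  a A A A A A   (applied A -> A A)
  Step 7: a A A A A A  =>  a a A A A A   (applied A -> a)
  Step 8: a a A A A A  =>  a a a A A A   (applied A -> a)
  Step 9: a a a A A A  =>  a a a A A A A   (applied A -> A A)
  Step 10: a a a A A A A  =>  a a a a A A A   (applied A -> a)
  Step 11: a a a a A A A  =>  a a a a a A A   (applied A -> a)
  Step 12: a a a a a A A  =>  a a a a a A A A   (applied A -> A A)
  Step 13: a a a a a A A A  =>  a a a a a A A A A   (applied A -> A A)
  Step 14: a a a a a A A A A  =>  a a a a a a A A A   (applied A -> a)
  Step 15: a a a a a a A A A  =>  a a a a a a a A A   (applied A -> a)
  Step 16: a a a a a a a A A  =>  a a a a a a a A A A   (applied A -> A A)
  Step 17: a a a a a a a A A A  =>  a a a a a a a a A A   (applied A -> a)
  Step 18: a a a a a a a a A A  =>  a a a a a a a a a A   (applied A -> a)
  Step 19: a a a a a a a a a A  =>  a a a a a a a a a A A   (applied A -> A A)
  Step 20: a a a a a a a a a A A  =>  a a a a a a a a a a A   (applied A -> a)
  Step 21: a a a a a a a a a a A  =>  a a a a a a a a a a a   (applied A -> a)
Final yield: a a a a a a a a a a a
Total rewrite steps: 21

21


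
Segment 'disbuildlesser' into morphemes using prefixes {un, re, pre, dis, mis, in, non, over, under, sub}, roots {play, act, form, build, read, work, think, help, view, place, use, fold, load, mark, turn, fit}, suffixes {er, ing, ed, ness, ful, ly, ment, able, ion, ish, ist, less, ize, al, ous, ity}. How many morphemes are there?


Segmenting 'disbuildlesser' against the inventory:
  'dis' -> prefix (morpheme 1)
  'build' -> root (morpheme 2)
  'less' -> suffix (morpheme 3)
  'er' -> suffix (morpheme 4)
Total morphemes: 4

4


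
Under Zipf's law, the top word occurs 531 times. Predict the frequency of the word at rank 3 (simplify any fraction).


Zipf's law: freq(rank) = f1 / rank
f1 = 531, rank = 3
freq = 531 / 3
= 177

177


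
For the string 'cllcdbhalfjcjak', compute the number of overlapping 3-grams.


String 'cllcdbhalfjcjak' has length L = 15.
Number of overlapping n-grams = L - n + 1
Substituting: 15 - 3 + 1 = 13

13


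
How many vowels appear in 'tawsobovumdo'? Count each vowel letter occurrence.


Scanning each character of 'tawsobovumdo':
  Position 1: 't' -> consonant (running count: 0)
  Position 2: 'a' -> vowel (running count: 1)
  Position 3: 'w' -> consonant (running count: 1)
  Position 4: 's' -> consonant (running count: 1)
  Position 5: 'o' -> vowel (running count: 2)
  Position 6: 'b' -> consonant (running count: 2)
  Position 7: 'o' -> vowel (running count: 3)
  Position 8: 'v' -> consonant (running count: 3)
  Position 9: 'u' -> vowel (running count: 4)
  Position 10: 'm' -> consonant (running count: 4)
  Position 11: 'd' -> consonant (running count: 4)
  Position 12: 'o' -> vowel (running count: 5)
Total vowels: 5

5


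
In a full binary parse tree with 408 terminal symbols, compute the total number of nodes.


Leaf nodes (terminals): 408
Internal nodes = n - 1 = 408 - 1 = 407
Total = leaves + internal = 408 + 407 = 815

815


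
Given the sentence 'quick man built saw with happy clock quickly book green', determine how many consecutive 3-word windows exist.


Word trigrams from [10] words:
  Trigram 1: (quick man built)
  Trigram 2: (man built saw)
  Trigram 3: (built saw with)
  Trigram 4: (saw with happy)
  Trigram 5: (with happy clock)
  Trigram 6: (happy clock quickly)
  Trigram 7: (clock quickly book)
  Trigram 8: (quickly book green)
Total word trigrams: 10 - 2 = 8

8


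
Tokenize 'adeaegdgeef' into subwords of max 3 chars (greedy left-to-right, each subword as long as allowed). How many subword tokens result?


'adeaegdgeef' has 11 characters.
Chunking with max size 3:
  Chunk 1: 'ade' (positions 0-2)
  Chunk 2: 'aeg' (positions 3-5)
  Chunk 3: 'dge' (positions 6-8)
  Chunk 4: 'ef' (positions 9-10)
Total chunks: ceil(11 / 3) = 4

4


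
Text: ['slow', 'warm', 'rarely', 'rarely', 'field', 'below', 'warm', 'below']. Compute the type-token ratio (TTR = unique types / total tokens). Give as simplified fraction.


Tokens: 8
Unique types: ('below', 'field', 'rarely', 'slow', 'warm') = 5
TTR = 5/8
Already in lowest terms.

5/8


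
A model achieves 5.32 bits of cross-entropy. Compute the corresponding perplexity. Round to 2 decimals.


Perplexity formula: PP = 2^H
H = 5.32
PP = 2^5.32
Decompose: 2^5.32 = 2^5 * 2^0.32
2^5 = 32, 2^0.32 ~ 1.2483305
PP ~ 32 * 1.2483305 = 39.9465760
Rounded to 2 decimals: 39.95

39.95


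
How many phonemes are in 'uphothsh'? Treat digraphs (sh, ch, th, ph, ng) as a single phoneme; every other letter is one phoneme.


Parsing 'uphothsh' greedily, digraphs first:
  'u' -> vowel phoneme (phonemes so far: 1)
  'ph' -> digraph (1 consonant phoneme) (phonemes so far: 2)
  'o' -> vowel phoneme (phonemes so far: 3)
  'th' -> digraph (1 consonant phoneme) (phonemes so far: 4)
  'sh' -> digraph (1 consonant phoneme) (phonemes so far: 5)
Total phonemes: 5

5


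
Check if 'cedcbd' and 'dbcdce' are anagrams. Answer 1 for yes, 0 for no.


Sort characters of 'cedcbd': 'bccdde'
Sort characters of 'dbcdce': 'bccdde'
Sorted forms match -> they ARE anagrams
Result: 1

1


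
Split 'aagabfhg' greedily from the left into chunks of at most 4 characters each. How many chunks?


'aagabfhg' has 8 characters.
Chunking with max size 4:
  Chunk 1: 'aaga' (positions 0-3)
  Chunk 2: 'bfhg' (positions 4-7)
Total chunks: ceil(8 / 4) = 2

2


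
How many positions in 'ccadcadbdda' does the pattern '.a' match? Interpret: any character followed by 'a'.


Pattern: .a means any character followed by 'a'.
Scanning 'ccadcadbdda' position-by-position:
  Pos 0: window 'cc' -> no
  Pos 1: window 'ca' -> MATCH
  Pos 2: window 'ad' -> no
  Pos 3: window 'dc' -> no
  Pos 4: window 'ca' -> MATCH
  Pos 5: window 'ad' -> no
  Pos 6: window 'db' -> no
  Pos 7: window 'bd' -> no
  Pos 8: window 'dd' -> no
  Pos 9: window 'da' -> MATCH
  Pos 10: window 'a' -> no
Total matches: 3

3


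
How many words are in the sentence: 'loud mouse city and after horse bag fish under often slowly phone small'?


Counting words by splitting on spaces:
  Word 1: 'loud'
  Word 2: 'mouse'
  Word 3: 'city'
  Word 4: 'and'
  Word 5: 'after'
  Word 6: 'horse'
  Word 7: 'bag'
  Word 8: 'fish'
  Word 9: 'under'
  Word 10: 'often'
  Word 11: 'slowly'
  Word 12: 'phone'
  Word 13: 'small'
Total words: 13

13


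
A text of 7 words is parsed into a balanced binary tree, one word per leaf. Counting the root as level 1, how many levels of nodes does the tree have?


In a balanced binary tree with n leaves the deepest leaf is ceil(log2(n)) edges below the root,
so counting node levels inclusive of root and leaves gives ceil(log2(n)) + 1 levels.
log2(7) = 2.8074
ceil(2.8074) = 3
levels = 3 + 1 = 4

4


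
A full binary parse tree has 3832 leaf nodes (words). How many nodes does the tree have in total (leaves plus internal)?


Leaf nodes (terminals): 3832
Internal nodes = n - 1 = 3832 - 1 = 3831
Total = leaves + internal = 3832 + 3831 = 7663

7663


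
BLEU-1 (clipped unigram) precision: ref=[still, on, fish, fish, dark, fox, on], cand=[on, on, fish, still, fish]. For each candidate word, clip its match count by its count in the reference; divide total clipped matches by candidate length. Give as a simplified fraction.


Reference word counts: {'dark': 1, 'fish': 2, 'fox': 1, 'on': 2, 'still': 1}
Checking each candidate word (with clipping):
  'on' -> in reference (ref count 2, used 1/2) -> match (matches: 1)
  'on' -> in reference (ref count 2, used 2/2) -> match (matches: 2)
  'fish' -> in reference (ref count 2, used 1/2) -> match (matches: 3)
  'still' -> in reference (ref count 1, used 1/1) -> match (matches: 4)
  'fish' -> in reference (ref count 2, used 2/2) -> match (matches: 5)
Clipped matches: 5, Candidate length: 5
Precision = 5/5 = 1

1


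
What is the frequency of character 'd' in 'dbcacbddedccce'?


Scanning 'dbcacbddedccce' for 'd':
  Position 0: 'd' -> MATCH (count: 1)
  Position 6: 'd' -> MATCH (count: 2)
  Position 7: 'd' -> MATCH (count: 3)
  Position 9: 'd' -> MATCH (count: 4)
Total occurrences of 'd': 4

4


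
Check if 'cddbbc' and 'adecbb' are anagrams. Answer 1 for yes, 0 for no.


Sort characters of 'cddbbc': 'bbccdd'
Sort characters of 'adecbb': 'abbcde'
Sorted forms differ -> they are NOT anagrams
Result: 0

0


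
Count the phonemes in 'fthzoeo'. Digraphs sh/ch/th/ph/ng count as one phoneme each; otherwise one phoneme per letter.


Parsing 'fthzoeo' greedily, digraphs first:
  'f' -> consonant phoneme (phonemes so far: 1)
  'th' -> digraph (1 consonant phoneme) (phonemes so far: 2)
  'z' -> consonant phoneme (phonemes so far: 3)
  'o' -> vowel phoneme (phonemes so far: 4)
  'e' -> vowel phoneme (phonemes so far: 5)
  'o' -> vowel phoneme (phonemes so far: 6)
Total phonemes: 6

6


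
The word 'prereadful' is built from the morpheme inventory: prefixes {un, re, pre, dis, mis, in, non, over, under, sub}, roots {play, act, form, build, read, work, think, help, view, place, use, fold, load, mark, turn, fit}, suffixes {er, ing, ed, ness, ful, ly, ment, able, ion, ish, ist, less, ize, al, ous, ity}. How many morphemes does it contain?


Segmenting 'prereadful' against the inventory:
  'pre' -> prefix (morpheme 1)
  'read' -> root (morpheme 2)
  'ful' -> suffix (morpheme 3)
Total morphemes: 3

3


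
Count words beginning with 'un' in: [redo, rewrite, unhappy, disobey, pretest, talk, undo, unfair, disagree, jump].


Checking each word for prefix 'un':
  'redo' -> no (count: 0)
  'rewrite' -> no (count: 0)
  'unhappy' -> YES, starts with 'un' (count: 1)
  'disobey' -> no (count: 1)
  'pretest' -> no (count: 1)
  'talk' -> no (count: 1)
  'undo' -> YES, starts with 'un' (count: 2)
  'unfair' -> YES, starts with 'un' (count: 3)
  'disagree' -> no (count: 3)
  'jump' -> no (count: 3)
Total with prefix 'un': 3

3


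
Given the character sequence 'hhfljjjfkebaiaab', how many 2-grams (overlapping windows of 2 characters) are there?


String 'hhfljjjfkebaiaab' has length L = 16.
Number of overlapping n-grams = L - n + 1
Substituting: 16 - 2 + 1 = 15

15


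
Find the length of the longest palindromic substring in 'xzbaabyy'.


Scanning 'xzbaabyy' for palindromic substrings.
Substring at positions 2-5: 'baab'.
Check: reverse('baab') = 'baab' -> palindrome confirmed.
Neighbouring characters ('z' / 'y') break symmetry, so it cannot extend further.
No longer palindromic substring exists; longest length = 4

4


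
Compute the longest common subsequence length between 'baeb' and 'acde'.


DP table for LCS of 'baeb' and 'acde':
       a  c  d  e
    0  0  0  0  0
  b 0  0  0  0  0
  a 0  1  1  1  1
  e 0  1  1  1  2
  b 0  1  1  1  2
LCS: 'ae'
LCS length = 2

2


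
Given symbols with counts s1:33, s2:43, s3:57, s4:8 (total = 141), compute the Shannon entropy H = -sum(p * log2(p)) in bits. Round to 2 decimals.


Computing entropy H = -sum(p_i * log2(p_i)):
  s1: p = 33/141 = 0.2340, -p*log2(p) = 0.4904
  s2: p = 43/141 = 0.3050, -p*log2(p) = 0.5225
  s3: p = 57/141 = 0.4043, -p*log2(p) = 0.5282
  s4: p = 8/141 = 0.0567, -p*log2(p) = 0.2349
H = sum of terms = 1.7760
Rounded to 2 decimals: 1.78

1.78


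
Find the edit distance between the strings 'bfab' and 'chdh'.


Building DP table for s1='bfab' (len 4) and s2='chdh' (len 4):
       c  h  d  h
    0  1  2  3  4
  b 1  1  2  3  4
  f 2  2  2  3  4
  a 3  3  3  3  4
  b 4  4  4  4  4
Edit distance = dp[4][4] = 4

4


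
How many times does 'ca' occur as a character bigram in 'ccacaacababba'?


Scanning 'ccacaacababba' for bigram 'ca':
  Position 0: 'cc' -> no
  Position 1: 'ca' -> MATCH
  Position 2: 'ac' -> no
  Position 3: 'ca' -> MATCH
  Position 4: 'aa' -> no
  Position 5: 'ac' -> no
  Position 6: 'ca' -> MATCH
  Position 7: 'ab' -> no
  Position 8: 'ba' -> no
  Position 9: 'ab' -> no
  Position 10: 'bb' -> no
  Position 11: 'ba' -> no
Total matches: 3

3


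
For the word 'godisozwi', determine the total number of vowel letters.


Scanning each character of 'godisozwi':
  Position 1: 'g' -> consonant (running count: 0)
  Position 2: 'o' -> vowel (running count: 1)
  Position 3: 'd' -> consonant (running count: 1)
  Position 4: 'i' -> vowel (running count: 2)
  Position 5: 's' -> consonant (running count: 2)
  Position 6: 'o' -> vowel (running count: 3)
  Position 7: 'z' -> consonant (running count: 3)
  Position 8: 'w' -> consonant (running count: 3)
  Position 9: 'i' -> vowel (running count: 4)
Total vowels: 4

4


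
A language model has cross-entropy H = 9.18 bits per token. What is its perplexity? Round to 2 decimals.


Perplexity formula: PP = 2^H
H = 9.18
PP = 2^9.18
Decompose: 2^9.18 = 2^9 * 2^0.18
2^9 = 512, 2^0.18 ~ 1.1328839
PP ~ 512 * 1.1328839 = 580.0365568
Rounded to 2 decimals: 580.04

580.04


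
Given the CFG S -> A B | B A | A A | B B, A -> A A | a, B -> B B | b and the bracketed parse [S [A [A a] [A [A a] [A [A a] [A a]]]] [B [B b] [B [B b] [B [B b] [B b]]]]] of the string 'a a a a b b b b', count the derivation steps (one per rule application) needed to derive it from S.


Every bracketed nonterminal node [X ...] in the tree is produced by exactly one rule application.
Reading the tree off as a leftmost derivation:
  Step 1: S  =>  A B   (applied S -> A B)
  Step 2: A B  =>  A A B   (applied A -> A A)
  Step 3: A A B  =>  a A B   (applied A -> a)
  Step 4: a A B  =>  a A A B   (applied A -> A A)
  Step 5: a A A B  =>  a a A B   (applied A -> a)
  Step 6: a a A B  =>  a a A A B   (applied A -> A A)
  Step 7: a a A A B  =>  a a a A B   (applied A -> a)
  Step 8: a a a A B  =>  a a a a B   (applied A -> a)
  Step 9: a a a a B  =>  a a a a B B   (applied B -> B B)
  Step 10: a a a a B B  =>  a a a a b B   (applied B -> b)
  Step 11: a a a a b B  =>  a a a a b B B   (applied B -> B B)
  Step 12: a a a a b B B  =>  a a a a b b B   (applied B -> b)
  Step 13: a a a a b b B  =>  a a a a b b B B   (applied B -> B B)
  Step 14: a a a a b b B B  =>  a a a a b b b B   (applied B -> b)
  Step 15: a a a a b b b B  =>  a a a a b b b b   (applied B -> b)
Final yield: a a a a b b b b
Total rewrite steps: 15

15


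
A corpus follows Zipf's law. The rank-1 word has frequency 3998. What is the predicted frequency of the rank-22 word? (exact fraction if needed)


Zipf's law: freq(rank) = f1 / rank
f1 = 3998, rank = 22
freq = 3998 / 22
GCD(3998, 22) = 2
Simplified: 1999/11

1999/11


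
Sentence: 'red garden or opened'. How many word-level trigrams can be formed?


Word trigrams from [4] words:
  Trigram 1: (red garden or)
  Trigram 2: (garden or opened)
Total word trigrams: 4 - 2 = 2

2


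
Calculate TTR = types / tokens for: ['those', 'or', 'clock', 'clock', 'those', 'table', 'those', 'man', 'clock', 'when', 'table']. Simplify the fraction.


Tokens: 11
Unique types: ('clock', 'man', 'or', 'table', 'those', 'when') = 6
TTR = 6/11
Already in lowest terms.

6/11


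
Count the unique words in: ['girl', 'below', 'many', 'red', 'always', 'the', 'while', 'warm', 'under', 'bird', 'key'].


Listing all tokens and tracking unique types:
  Token 1: 'girl' -> NEW (unique so far: 1)
  Token 2: 'below' -> NEW (unique so far: 2)
  Token 3: 'many' -> NEW (unique so far: 3)
  Token 4: 'red' -> NEW (unique so far: 4)
  Token 5: 'always' -> NEW (unique so far: 5)
  Token 6: 'the' -> NEW (unique so far: 6)
  Token 7: 'while' -> NEW (unique so far: 7)
  Token 8: 'warm' -> NEW (unique so far: 8)
  Token 9: 'under' -> NEW (unique so far: 9)
  Token 10: 'bird' -> NEW (unique so far: 10)
  Token 11: 'key' -> NEW (unique so far: 11)
Unique types: ('always', 'below', 'bird', 'girl', 'key', 'many', 'red', 'the', 'under', 'warm', 'while')
Vocabulary size: 11

11


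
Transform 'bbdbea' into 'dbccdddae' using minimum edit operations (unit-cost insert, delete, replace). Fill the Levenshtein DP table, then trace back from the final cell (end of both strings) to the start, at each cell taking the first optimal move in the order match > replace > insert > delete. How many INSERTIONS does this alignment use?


Edit distance = 6. Backtracking from cell (6, 9) with preference match > replace > insert > delete,
then listing the resulting alignment 'bbdbea' -> 'dbccdddae' left to right:
  Step 1: insert 'd' [insertion #1]
  Step 2: keep 'b'
  Step 3: insert 'c' [insertion #2]
  Step 4: replace b->c
  Step 5: keep 'd'
  Step 6: replace b->d
  Step 7: replace e->d
  Step 8: keep 'a'
  Step 9: insert 'e' [insertion #3]
Total insertions: 3

3


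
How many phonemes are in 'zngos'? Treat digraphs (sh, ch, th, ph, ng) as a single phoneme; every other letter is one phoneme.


Parsing 'zngos' greedily, digraphs first:
  'z' -> consonant phoneme (phonemes so far: 1)
  'ng' -> digraph (1 consonant phoneme) (phonemes so far: 2)
  'o' -> vowel phoneme (phonemes so far: 3)
  's' -> consonant phoneme (phonemes so far: 4)
Total phonemes: 4

4


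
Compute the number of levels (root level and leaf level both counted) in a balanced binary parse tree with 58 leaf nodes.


In a balanced binary tree with n leaves the deepest leaf is ceil(log2(n)) edges below the root,
so counting node levels inclusive of root and leaves gives ceil(log2(n)) + 1 levels.
log2(58) = 5.8580
ceil(5.8580) = 6
levels = 6 + 1 = 7

7


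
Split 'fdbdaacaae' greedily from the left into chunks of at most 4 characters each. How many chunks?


'fdbdaacaae' has 10 characters.
Chunking with max size 4:
  Chunk 1: 'fdbd' (positions 0-3)
  Chunk 2: 'aaca' (positions 4-7)
  Chunk 3: 'ae' (positions 8-9)
Total chunks: ceil(10 / 4) = 3

3


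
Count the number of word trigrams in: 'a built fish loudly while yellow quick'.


Word trigrams from [7] words:
  Trigram 1: (a built fish)
  Trigram 2: (built fish loudly)
  Trigram 3: (fish loudly while)
  Trigram 4: (loudly while yellow)
  Trigram 5: (while yellow quick)
Total word trigrams: 7 - 2 = 5

5


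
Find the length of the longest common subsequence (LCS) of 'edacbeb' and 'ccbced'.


DP table for LCS of 'edacbeb' and 'ccbced':
       c  c  b  c  e  d
    0  0  0  0  0  0  0
  e 0  0  0  0  0  1  1
  d 0  0  0  0  0  1  2
  a 0  0  0  0  0  1  2
  c 0  1  1  1  1  1  2
  b 0  1  1  2  2  2  2
  e 0  1  1  2  2  3  3
  b 0  1  1  2  2  3  3
LCS: 'cbe'
LCS length = 3

3


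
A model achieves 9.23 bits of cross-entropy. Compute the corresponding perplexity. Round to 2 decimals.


Perplexity formula: PP = 2^H
H = 9.23
PP = 2^9.23
Decompose: 2^9.23 = 2^9 * 2^0.23
2^9 = 512, 2^0.23 ~ 1.1728349
PP ~ 512 * 1.1728349 = 600.4914688
Rounded to 2 decimals: 600.49

600.49


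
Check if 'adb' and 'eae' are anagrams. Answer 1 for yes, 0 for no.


Sort characters of 'adb': 'abd'
Sort characters of 'eae': 'aee'
Sorted forms differ -> they are NOT anagrams
Result: 0

0


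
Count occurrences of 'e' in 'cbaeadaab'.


Scanning 'cbaeadaab' for 'e':
  Position 3: 'e' -> MATCH (count: 1)
Total occurrences of 'e': 1

1


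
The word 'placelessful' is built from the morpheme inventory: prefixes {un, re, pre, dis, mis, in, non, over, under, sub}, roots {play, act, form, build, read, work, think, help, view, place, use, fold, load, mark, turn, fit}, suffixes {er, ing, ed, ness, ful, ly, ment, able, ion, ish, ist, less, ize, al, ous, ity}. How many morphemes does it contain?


Segmenting 'placelessful' against the inventory:
  'place' -> root (morpheme 1)
  'less' -> suffix (morpheme 2)
  'ful' -> suffix (morpheme 3)
Total morphemes: 3

3


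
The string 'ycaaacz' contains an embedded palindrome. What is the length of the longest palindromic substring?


Scanning 'ycaaacz' for palindromic substrings.
Substring at positions 1-5: 'caaac'.
Check: reverse('caaac') = 'caaac' -> palindrome confirmed.
Neighbouring characters ('y' / 'z') break symmetry, so it cannot extend further.
No longer palindromic substring exists; longest length = 5

5


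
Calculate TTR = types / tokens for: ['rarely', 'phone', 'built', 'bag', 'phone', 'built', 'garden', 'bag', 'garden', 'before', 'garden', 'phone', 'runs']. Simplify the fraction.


Tokens: 13
Unique types: ('bag', 'before', 'built', 'garden', 'phone', 'rarely', 'runs') = 7
TTR = 7/13
Already in lowest terms.

7/13


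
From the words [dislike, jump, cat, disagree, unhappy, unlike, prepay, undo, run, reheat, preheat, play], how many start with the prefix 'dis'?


Checking each word for prefix 'dis':
  'dislike' -> YES, starts with 'dis' (count: 1)
  'jump' -> no (count: 1)
  'cat' -> no (count: 1)
  'disagree' -> YES, starts with 'dis' (count: 2)
  'unhappy' -> no (count: 2)
  'unlike' -> no (count: 2)
  'prepay' -> no (count: 2)
  'undo' -> no (count: 2)
  'run' -> no (count: 2)
  'reheat' -> no (count: 2)
  'preheat' -> no (count: 2)
  'play' -> no (count: 2)
Total with prefix 'dis': 2

2


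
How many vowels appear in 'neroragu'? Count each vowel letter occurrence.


Scanning each character of 'neroragu':
  Position 1: 'n' -> consonant (running count: 0)
  Position 2: 'e' -> vowel (running count: 1)
  Position 3: 'r' -> consonant (running count: 1)
  Position 4: 'o' -> vowel (running count: 2)
  Position 5: 'r' -> consonant (running count: 2)
  Position 6: 'a' -> vowel (running count: 3)
  Position 7: 'g' -> consonant (running count: 3)
  Position 8: 'u' -> vowel (running count: 4)
Total vowels: 4

4


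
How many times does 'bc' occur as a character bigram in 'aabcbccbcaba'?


Scanning 'aabcbccbcaba' for bigram 'bc':
  Position 0: 'aa' -> no
  Position 1: 'ab' -> no
  Position 2: 'bc' -> MATCH
  Position 3: 'cb' -> no
  Position 4: 'bc' -> MATCH
  Position 5: 'cc' -> no
  Position 6: 'cb' -> no
  Position 7: 'bc' -> MATCH
  Position 8: 'ca' -> no
  Position 9: 'ab' -> no
  Position 10: 'ba' -> no
Total matches: 3

3


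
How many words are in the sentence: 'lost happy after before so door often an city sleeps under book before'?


Counting words by splitting on spaces:
  Word 1: 'lost'
  Word 2: 'happy'
  Word 3: 'after'
  Word 4: 'before'
  Word 5: 'so'
  Word 6: 'door'
  Word 7: 'often'
  Word 8: 'an'
  Word 9: 'city'
  Word 10: 'sleeps'
  Word 11: 'under'
  Word 12: 'book'
  Word 13: 'before'
Total words: 13

13


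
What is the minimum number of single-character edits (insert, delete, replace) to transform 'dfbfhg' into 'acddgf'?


Building DP table for s1='dfbfhg' (len 6) and s2='acddgf' (len 6):
       a  c  d  d  g  f
    0  1  2  3  4  5  6
  d 1  1  2  2  3  4  5
  f 2  2  2  3  3  4  4
  b 3  3  3  3  4  4  5
  f 4  4  4  4  4  5  4
  h 5  5  5  5  5  5  5
  g 6  6  6  6  6  5  6
Edit distance = dp[6][6] = 6

6


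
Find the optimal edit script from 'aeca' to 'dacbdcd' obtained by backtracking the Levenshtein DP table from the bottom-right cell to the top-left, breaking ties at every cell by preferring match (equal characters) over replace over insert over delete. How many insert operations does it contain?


Edit distance = 5. Backtracking from cell (4, 7) with preference match > replace > insert > delete,
then listing the resulting alignment 'aeca' -> 'dacbdcd' left to right:
  Step 1: insert 'd' [insertion #1]
  Step 2: keep 'a'
  Step 3: insert 'c' [insertion #2]
  Step 4: insert 'b' [insertion #3]
  Step 5: replace e->d
  Step 6: keep 'c'
  Step 7: replace a->d
Total insertions: 3

3


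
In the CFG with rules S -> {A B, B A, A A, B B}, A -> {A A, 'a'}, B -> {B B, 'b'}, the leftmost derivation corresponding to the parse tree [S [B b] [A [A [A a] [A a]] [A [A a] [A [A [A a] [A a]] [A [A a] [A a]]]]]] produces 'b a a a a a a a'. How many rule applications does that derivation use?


Every bracketed nonterminal node [X ...] in the tree is produced by exactly one rule application.
Reading the tree off as a leftmost derivation:
  Step 1: S  =>  B A   (applied S -> B A)
  Step 2: B A  =>  b A   (applied B -> b)
  Step 3: b A  =>  b A A   (applied A -> A A)
  Step 4: b A A  =>  b A A A   (applied A -> A A)
  Step 5: b A A A  =>  b a A A   (applied A -> a)
  Step 6: b a A A  =>  b a a A   (applied A -> a)
  Step 7: b a a A  =>  b a a A A   (applied A -> A A)
  Step 8: b a a A A  =>  b a a a A   (applied A -> a)
  Step 9: b a a a A  =>  b a a a A A   (applied A -> A A)
  Step 10: b a a a A A  =>  b a a a A A A   (applied A -> A A)
  Step 11: b a a a A A A  =>  b a a a a A A   (applied A -> a)
  Step 12: b a a a a A A  =>  b a a a a a A   (applied A -> a)
  Step 13: b a a a a a A  =>  b a a a a a A A   (applied A -> A A)
  Step 14: b a a a a a A A  =>  b a a a a a a A   (applied A -> a)
  Step 15: b a a a a a a A  =>  b a a a a a a a   (applied A -> a)
Final yield: b a a a a a a a
Total rewrite steps: 15

15


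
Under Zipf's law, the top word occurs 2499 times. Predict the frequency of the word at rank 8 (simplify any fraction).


Zipf's law: freq(rank) = f1 / rank
f1 = 2499, rank = 8
freq = 2499 / 8
GCD(2499, 8) = 1
Simplified: 2499/8

2499/8


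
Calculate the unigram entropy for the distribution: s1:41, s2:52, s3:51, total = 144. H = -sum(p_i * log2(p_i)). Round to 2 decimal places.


Computing entropy H = -sum(p_i * log2(p_i)):
  s1: p = 41/144 = 0.2847, -p*log2(p) = 0.5160
  s2: p = 52/144 = 0.3611, -p*log2(p) = 0.5306
  s3: p = 51/144 = 0.3542, -p*log2(p) = 0.5304
H = sum of terms = 1.5770
Rounded to 2 decimals: 1.58

1.58


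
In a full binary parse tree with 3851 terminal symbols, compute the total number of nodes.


Leaf nodes (terminals): 3851
Internal nodes = n - 1 = 3851 - 1 = 3850
Total = leaves + internal = 3851 + 3850 = 7701

7701


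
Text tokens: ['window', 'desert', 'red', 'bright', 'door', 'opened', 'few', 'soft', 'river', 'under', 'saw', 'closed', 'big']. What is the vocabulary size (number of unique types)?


Listing all tokens and tracking unique types:
  Token 1: 'window' -> NEW (unique so far: 1)
  Token 2: 'desert' -> NEW (unique so far: 2)
  Token 3: 'red' -> NEW (unique so far: 3)
  Token 4: 'bright' -> NEW (unique so far: 4)
  Token 5: 'door' -> NEW (unique so far: 5)
  Token 6: 'opened' -> NEW (unique so far: 6)
  Token 7: 'few' -> NEW (unique so far: 7)
  Token 8: 'soft' -> NEW (unique so far: 8)
  Token 9: 'river' -> NEW (unique so far: 9)
  Token 10: 'under' -> NEW (unique so far: 10)
  Token 11: 'saw' -> NEW (unique so far: 11)
  Token 12: 'closed' -> NEW (unique so far: 12)
  Token 13: 'big' -> NEW (unique so far: 13)
Unique types: ('big', 'bright', 'closed', 'desert', 'door', 'few', 'opened', 'red', 'river', 'saw', 'soft', 'under', 'window')
Vocabulary size: 13

13


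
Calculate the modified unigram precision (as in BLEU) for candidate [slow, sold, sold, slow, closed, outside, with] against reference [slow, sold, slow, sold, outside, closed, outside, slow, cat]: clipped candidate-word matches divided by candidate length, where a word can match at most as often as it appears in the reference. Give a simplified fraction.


Reference word counts: {'cat': 1, 'closed': 1, 'outside': 2, 'slow': 3, 'sold': 2}
Checking each candidate word (with clipping):
  'slow' -> in reference (ref count 3, used 1/3) -> match (matches: 1)
  'sold' -> in reference (ref count 2, used 1/2) -> match (matches: 2)
  'sold' -> in reference (ref count 2, used 2/2) -> match (matches: 3)
  'slow' -> in reference (ref count 3, used 2/3) -> match (matches: 4)
  'closed' -> in reference (ref count 1, used 1/1) -> match (matches: 5)
  'outside' -> in reference (ref count 2, used 1/2) -> match (matches: 6)
  'with' -> not in reference -> no match (matches: 6)
Clipped matches: 6, Candidate length: 7
Precision = 6/7

6/7


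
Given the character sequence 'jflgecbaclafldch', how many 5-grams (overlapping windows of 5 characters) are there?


String 'jflgecbaclafldch' has length L = 16.
Number of overlapping n-grams = L - n + 1
Substituting: 16 - 5 + 1 = 12

12


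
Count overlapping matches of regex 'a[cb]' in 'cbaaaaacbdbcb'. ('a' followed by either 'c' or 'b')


Pattern: a[cb] means 'a' followed by either 'c' or 'b'.
Scanning 'cbaaaaacbdbcb' position-by-position:
  Pos 0: window 'cb' -> no
  Pos 1: window 'ba' -> no
  Pos 2: window 'aa' -> no
  Pos 3: window 'aa' -> no
  Pos 4: window 'aa' -> no
  Pos 5: window 'aa' -> no
  Pos 6: window 'ac' -> MATCH
  Pos 7: window 'cb' -> no
  Pos 8: window 'bd' -> no
  Pos 9: window 'db' -> no
  Pos 10: window 'bc' -> no
  Pos 11: window 'cb' -> no
  Pos 12: window 'b' -> no
Total matches: 1

1


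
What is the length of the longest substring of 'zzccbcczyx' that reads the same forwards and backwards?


Scanning 'zzccbcczyx' for palindromic substrings.
Substring at positions 1-7: 'zccbccz'.
Check: reverse('zccbccz') = 'zccbccz' -> palindrome confirmed.
Neighbouring characters ('z' / 'y') break symmetry, so it cannot extend further.
No longer palindromic substring exists; longest length = 7

7


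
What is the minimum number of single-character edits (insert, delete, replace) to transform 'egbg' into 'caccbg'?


Building DP table for s1='egbg' (len 4) and s2='caccbg' (len 6):
       c  a  c  c  b  g
    0  1  2  3  4  5  6
  e 1  1  2  3  4  5  6
  g 2  2  2  3  4  5  5
  b 3  3  3  3  4  4  5
  g 4  4  4  4  4  5  4
Edit distance = dp[4][6] = 4

4


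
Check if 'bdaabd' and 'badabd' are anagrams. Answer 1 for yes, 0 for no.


Sort characters of 'bdaabd': 'aabbdd'
Sort characters of 'badabd': 'aabbdd'
Sorted forms match -> they ARE anagrams
Result: 1

1


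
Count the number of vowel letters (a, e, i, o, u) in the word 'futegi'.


Scanning each character of 'futegi':
  Position 1: 'f' -> consonant (running count: 0)
  Position 2: 'u' -> vowel (running count: 1)
  Position 3: 't' -> consonant (running count: 1)
  Position 4: 'e' -> vowel (running count: 2)
  Position 5: 'g' -> consonant (running count: 2)
  Position 6: 'i' -> vowel (running count: 3)
Total vowels: 3

3


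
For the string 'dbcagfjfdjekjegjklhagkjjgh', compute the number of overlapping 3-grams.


String 'dbcagfjfdjekjegjklhagkjjgh' has length L = 26.
Number of overlapping n-grams = L - n + 1
Substituting: 26 - 3 + 1 = 24

24


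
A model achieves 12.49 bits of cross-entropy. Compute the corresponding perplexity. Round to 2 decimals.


Perplexity formula: PP = 2^H
H = 12.49
PP = 2^12.49
Decompose: 2^12.49 = 2^12 * 2^0.49
2^12 = 4096, 2^0.49 ~ 1.4044449
PP ~ 4096 * 1.4044449 = 5752.6063104
Rounded to 2 decimals: 5752.61

5752.61


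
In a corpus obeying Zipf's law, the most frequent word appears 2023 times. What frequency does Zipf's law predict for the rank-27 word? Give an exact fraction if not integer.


Zipf's law: freq(rank) = f1 / rank
f1 = 2023, rank = 27
freq = 2023 / 27
GCD(2023, 27) = 1
Simplified: 2023/27

2023/27


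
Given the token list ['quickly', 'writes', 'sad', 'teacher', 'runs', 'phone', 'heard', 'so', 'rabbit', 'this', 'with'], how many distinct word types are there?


Listing all tokens and tracking unique types:
  Token 1: 'quickly' -> NEW (unique so far: 1)
  Token 2: 'writes' -> NEW (unique so far: 2)
  Token 3: 'sad' -> NEW (unique so far: 3)
  Token 4: 'teacher' -> NEW (unique so far: 4)
  Token 5: 'runs' -> NEW (unique so far: 5)
  Token 6: 'phone' -> NEW (unique so far: 6)
  Token 7: 'heard' -> NEW (unique so far: 7)
  Token 8: 'so' -> NEW (unique so far: 8)
  Token 9: 'rabbit' -> NEW (unique so far: 9)
  Token 10: 'this' -> NEW (unique so far: 10)
  Token 11: 'with' -> NEW (unique so far: 11)
Unique types: ('heard', 'phone', 'quickly', 'rabbit', 'runs', 'sad', 'so', 'teacher', 'this', 'with', 'writes')
Vocabulary size: 11

11


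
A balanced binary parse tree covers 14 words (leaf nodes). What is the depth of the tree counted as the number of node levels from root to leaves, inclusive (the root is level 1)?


In a balanced binary tree with n leaves the deepest leaf is ceil(log2(n)) edges below the root,
so counting node levels inclusive of root and leaves gives ceil(log2(n)) + 1 levels.
log2(14) = 3.8074
ceil(3.8074) = 4
levels = 4 + 1 = 5

5


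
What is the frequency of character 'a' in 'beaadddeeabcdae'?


Scanning 'beaadddeeabcdae' for 'a':
  Position 2: 'a' -> MATCH (count: 1)
  Position 3: 'a' -> MATCH (count: 2)
  Position 9: 'a' -> MATCH (count: 3)
  Position 13: 'a' -> MATCH (count: 4)
Total occurrences of 'a': 4

4


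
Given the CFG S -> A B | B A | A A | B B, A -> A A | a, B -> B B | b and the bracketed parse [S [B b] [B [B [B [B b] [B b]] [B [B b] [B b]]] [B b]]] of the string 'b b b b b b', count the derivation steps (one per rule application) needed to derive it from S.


Every bracketed nonterminal node [X ...] in the tree is produced by exactly one rule application.
Reading the tree off as a leftmost derivation:
  Step 1: S  =>  B B   (applied S -> B B)
  Step 2: B B  =>  b B   (applied B -> b)
  Step 3: b B  =>  b B B   (applied B -> B B)
  Step 4: b B B  =>  b B B B   (applied B -> B B)
  Step 5: b B B B  =>  b B B B B   (applied B -> B B)
  Step 6: b B B B B  =>  b b B B B   (applied B -> b)
  Step 7: b b B B B  =>  b b b B B   (applied B -> b)
  Step 8: b b b B B  =>  b b b B B B   (applied B -> B B)
  Step 9: b b b B B B  =>  b b b b B B   (applied B -> b)
  Step 10: b b b b B B  =>  b b b b b B   (applied B -> b)
  Step 11: b b b b b B  =>  b b b b b b   (applied B -> b)
Final yield: b b b b b b
Total rewrite steps: 11

11
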